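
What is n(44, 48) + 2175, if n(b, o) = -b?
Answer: 2131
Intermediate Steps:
n(44, 48) + 2175 = -1*44 + 2175 = -44 + 2175 = 2131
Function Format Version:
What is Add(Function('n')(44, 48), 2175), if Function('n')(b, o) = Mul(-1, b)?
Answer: 2131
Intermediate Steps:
Add(Function('n')(44, 48), 2175) = Add(Mul(-1, 44), 2175) = Add(-44, 2175) = 2131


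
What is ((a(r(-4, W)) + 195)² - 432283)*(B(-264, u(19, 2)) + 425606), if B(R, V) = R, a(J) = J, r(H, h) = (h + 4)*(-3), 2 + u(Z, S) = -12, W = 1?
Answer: -170087034986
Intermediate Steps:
u(Z, S) = -14 (u(Z, S) = -2 - 12 = -14)
r(H, h) = -12 - 3*h (r(H, h) = (4 + h)*(-3) = -12 - 3*h)
((a(r(-4, W)) + 195)² - 432283)*(B(-264, u(19, 2)) + 425606) = (((-12 - 3*1) + 195)² - 432283)*(-264 + 425606) = (((-12 - 3) + 195)² - 432283)*425342 = ((-15 + 195)² - 432283)*425342 = (180² - 432283)*425342 = (32400 - 432283)*425342 = -399883*425342 = -170087034986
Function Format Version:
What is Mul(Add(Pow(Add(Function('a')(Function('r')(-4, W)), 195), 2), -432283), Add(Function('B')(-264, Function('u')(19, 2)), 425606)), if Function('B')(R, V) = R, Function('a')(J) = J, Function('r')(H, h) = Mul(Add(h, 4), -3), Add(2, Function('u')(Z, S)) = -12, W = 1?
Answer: -170087034986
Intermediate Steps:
Function('u')(Z, S) = -14 (Function('u')(Z, S) = Add(-2, -12) = -14)
Function('r')(H, h) = Add(-12, Mul(-3, h)) (Function('r')(H, h) = Mul(Add(4, h), -3) = Add(-12, Mul(-3, h)))
Mul(Add(Pow(Add(Function('a')(Function('r')(-4, W)), 195), 2), -432283), Add(Function('B')(-264, Function('u')(19, 2)), 425606)) = Mul(Add(Pow(Add(Add(-12, Mul(-3, 1)), 195), 2), -432283), Add(-264, 425606)) = Mul(Add(Pow(Add(Add(-12, -3), 195), 2), -432283), 425342) = Mul(Add(Pow(Add(-15, 195), 2), -432283), 425342) = Mul(Add(Pow(180, 2), -432283), 425342) = Mul(Add(32400, -432283), 425342) = Mul(-399883, 425342) = -170087034986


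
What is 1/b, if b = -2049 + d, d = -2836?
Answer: -1/4885 ≈ -0.00020471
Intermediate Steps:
b = -4885 (b = -2049 - 2836 = -4885)
1/b = 1/(-4885) = -1/4885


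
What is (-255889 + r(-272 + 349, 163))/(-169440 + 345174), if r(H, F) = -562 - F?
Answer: -42769/29289 ≈ -1.4602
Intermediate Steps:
(-255889 + r(-272 + 349, 163))/(-169440 + 345174) = (-255889 + (-562 - 1*163))/(-169440 + 345174) = (-255889 + (-562 - 163))/175734 = (-255889 - 725)*(1/175734) = -256614*1/175734 = -42769/29289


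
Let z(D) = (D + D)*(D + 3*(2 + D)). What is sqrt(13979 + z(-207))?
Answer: sqrt(354287) ≈ 595.22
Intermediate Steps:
z(D) = 2*D*(6 + 4*D) (z(D) = (2*D)*(D + (6 + 3*D)) = (2*D)*(6 + 4*D) = 2*D*(6 + 4*D))
sqrt(13979 + z(-207)) = sqrt(13979 + 4*(-207)*(3 + 2*(-207))) = sqrt(13979 + 4*(-207)*(3 - 414)) = sqrt(13979 + 4*(-207)*(-411)) = sqrt(13979 + 340308) = sqrt(354287)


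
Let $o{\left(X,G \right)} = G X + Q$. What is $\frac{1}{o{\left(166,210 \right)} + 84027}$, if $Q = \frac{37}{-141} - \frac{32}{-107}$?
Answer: $\frac{15087}{1793648722} \approx 8.4113 \cdot 10^{-6}$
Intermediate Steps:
$Q = \frac{553}{15087}$ ($Q = 37 \left(- \frac{1}{141}\right) - - \frac{32}{107} = - \frac{37}{141} + \frac{32}{107} = \frac{553}{15087} \approx 0.036654$)
$o{\left(X,G \right)} = \frac{553}{15087} + G X$ ($o{\left(X,G \right)} = G X + \frac{553}{15087} = \frac{553}{15087} + G X$)
$\frac{1}{o{\left(166,210 \right)} + 84027} = \frac{1}{\left(\frac{553}{15087} + 210 \cdot 166\right) + 84027} = \frac{1}{\left(\frac{553}{15087} + 34860\right) + 84027} = \frac{1}{\frac{525933373}{15087} + 84027} = \frac{1}{\frac{1793648722}{15087}} = \frac{15087}{1793648722}$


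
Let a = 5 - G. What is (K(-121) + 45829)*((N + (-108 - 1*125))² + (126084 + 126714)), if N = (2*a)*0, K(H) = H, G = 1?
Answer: 14036332596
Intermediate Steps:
a = 4 (a = 5 - 1*1 = 5 - 1 = 4)
N = 0 (N = (2*4)*0 = 8*0 = 0)
(K(-121) + 45829)*((N + (-108 - 1*125))² + (126084 + 126714)) = (-121 + 45829)*((0 + (-108 - 1*125))² + (126084 + 126714)) = 45708*((0 + (-108 - 125))² + 252798) = 45708*((0 - 233)² + 252798) = 45708*((-233)² + 252798) = 45708*(54289 + 252798) = 45708*307087 = 14036332596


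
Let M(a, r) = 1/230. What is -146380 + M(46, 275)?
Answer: -33667399/230 ≈ -1.4638e+5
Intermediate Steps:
M(a, r) = 1/230
-146380 + M(46, 275) = -146380 + 1/230 = -33667399/230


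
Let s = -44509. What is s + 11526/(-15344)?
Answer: -341478811/7672 ≈ -44510.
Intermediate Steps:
s + 11526/(-15344) = -44509 + 11526/(-15344) = -44509 + 11526*(-1/15344) = -44509 - 5763/7672 = -341478811/7672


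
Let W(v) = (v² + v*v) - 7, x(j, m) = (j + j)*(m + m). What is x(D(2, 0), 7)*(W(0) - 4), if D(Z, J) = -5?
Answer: 1540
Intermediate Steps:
x(j, m) = 4*j*m (x(j, m) = (2*j)*(2*m) = 4*j*m)
W(v) = -7 + 2*v² (W(v) = (v² + v²) - 7 = 2*v² - 7 = -7 + 2*v²)
x(D(2, 0), 7)*(W(0) - 4) = (4*(-5)*7)*((-7 + 2*0²) - 4) = -140*((-7 + 2*0) - 4) = -140*((-7 + 0) - 4) = -140*(-7 - 4) = -140*(-11) = 1540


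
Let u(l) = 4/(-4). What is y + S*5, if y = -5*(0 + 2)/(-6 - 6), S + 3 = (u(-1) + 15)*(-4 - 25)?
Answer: -12265/6 ≈ -2044.2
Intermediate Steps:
u(l) = -1 (u(l) = 4*(-¼) = -1)
S = -409 (S = -3 + (-1 + 15)*(-4 - 25) = -3 + 14*(-29) = -3 - 406 = -409)
y = ⅚ (y = -10/(-12) = -10*(-1)/12 = -5*(-⅙) = ⅚ ≈ 0.83333)
y + S*5 = ⅚ - 409*5 = ⅚ - 2045 = -12265/6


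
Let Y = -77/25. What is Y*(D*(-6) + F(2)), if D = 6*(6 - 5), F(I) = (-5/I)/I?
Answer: 11473/100 ≈ 114.73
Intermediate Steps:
F(I) = -5/I**2
Y = -77/25 (Y = -77*1/25 = -77/25 ≈ -3.0800)
D = 6 (D = 6*1 = 6)
Y*(D*(-6) + F(2)) = -77*(6*(-6) - 5/2**2)/25 = -77*(-36 - 5*1/4)/25 = -77*(-36 - 5/4)/25 = -77/25*(-149/4) = 11473/100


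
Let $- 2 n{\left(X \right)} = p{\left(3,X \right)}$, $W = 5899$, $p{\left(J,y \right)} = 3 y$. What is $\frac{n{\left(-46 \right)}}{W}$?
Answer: $\frac{69}{5899} \approx 0.011697$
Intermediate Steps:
$n{\left(X \right)} = - \frac{3 X}{2}$
$\frac{n{\left(-46 \right)}}{W} = \frac{\left(- \frac{3}{2}\right) \left(-46\right)}{5899} = 69 \cdot \frac{1}{5899} = \frac{69}{5899}$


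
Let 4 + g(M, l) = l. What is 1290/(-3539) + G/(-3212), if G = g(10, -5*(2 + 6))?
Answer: -90631/258347 ≈ -0.35081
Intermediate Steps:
g(M, l) = -4 + l
G = -44 (G = -4 - 5*(2 + 6) = -4 - 5*8 = -4 - 40 = -44)
1290/(-3539) + G/(-3212) = 1290/(-3539) - 44/(-3212) = 1290*(-1/3539) - 44*(-1/3212) = -1290/3539 + 1/73 = -90631/258347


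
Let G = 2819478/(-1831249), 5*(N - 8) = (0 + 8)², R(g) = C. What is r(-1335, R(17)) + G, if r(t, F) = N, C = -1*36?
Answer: 176352506/9156245 ≈ 19.260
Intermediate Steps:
C = -36
R(g) = -36
N = 104/5 (N = 8 + (0 + 8)²/5 = 8 + (⅕)*8² = 8 + (⅕)*64 = 8 + 64/5 = 104/5 ≈ 20.800)
G = -2819478/1831249 (G = 2819478*(-1/1831249) = -2819478/1831249 ≈ -1.5396)
r(t, F) = 104/5
r(-1335, R(17)) + G = 104/5 - 2819478/1831249 = 176352506/9156245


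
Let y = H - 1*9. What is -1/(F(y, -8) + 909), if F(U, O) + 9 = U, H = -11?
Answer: -1/880 ≈ -0.0011364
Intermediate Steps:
y = -20 (y = -11 - 1*9 = -11 - 9 = -20)
F(U, O) = -9 + U
-1/(F(y, -8) + 909) = -1/((-9 - 20) + 909) = -1/(-29 + 909) = -1/880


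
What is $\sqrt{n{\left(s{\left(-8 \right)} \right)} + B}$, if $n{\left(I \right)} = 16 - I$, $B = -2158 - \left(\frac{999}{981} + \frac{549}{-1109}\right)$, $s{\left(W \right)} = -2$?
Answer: $\frac{i \sqrt{31277789274838}}{120881} \approx 46.266 i$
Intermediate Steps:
$B = - \frac{260924456}{120881}$ ($B = -2158 - \left(999 \cdot \frac{1}{981} + 549 \left(- \frac{1}{1109}\right)\right) = -2158 - \left(\frac{111}{109} - \frac{549}{1109}\right) = -2158 - \frac{63258}{120881} = - \frac{260924456}{120881} \approx -2158.5$)
$\sqrt{n{\left(s{\left(-8 \right)} \right)} + B} = \sqrt{\left(16 - -2\right) - \frac{260924456}{120881}} = \sqrt{\left(16 + 2\right) - \frac{260924456}{120881}} = \sqrt{18 - \frac{260924456}{120881}} = \sqrt{- \frac{258748598}{120881}} = \frac{i \sqrt{31277789274838}}{120881}$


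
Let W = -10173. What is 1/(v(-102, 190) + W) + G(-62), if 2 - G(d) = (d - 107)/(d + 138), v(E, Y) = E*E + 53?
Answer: 11405/2698 ≈ 4.2272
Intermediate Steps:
v(E, Y) = 53 + E² (v(E, Y) = E² + 53 = 53 + E²)
G(d) = 2 - (-107 + d)/(138 + d) (G(d) = 2 - (d - 107)/(d + 138) = 2 - (-107 + d)/(138 + d))
1/(v(-102, 190) + W) + G(-62) = 1/((53 + (-102)²) - 10173) + (383 - 62)/(138 - 62) = 1/((53 + 10404) - 10173) + 321/76 = 1/(10457 - 10173) + (1/76)*321 = 1/284 + 321/76 = 11405/2698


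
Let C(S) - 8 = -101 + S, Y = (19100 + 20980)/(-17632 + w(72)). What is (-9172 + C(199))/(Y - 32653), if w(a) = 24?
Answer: 19954266/71874263 ≈ 0.27763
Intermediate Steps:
Y = -5010/2201 (Y = (19100 + 20980)/(-17632 + 24) = 40080/(-17608) = 40080*(-1/17608) = -5010/2201 ≈ -2.2762)
C(S) = -93 + S (C(S) = 8 + (-101 + S) = -93 + S)
(-9172 + C(199))/(Y - 32653) = (-9172 + (-93 + 199))/(-5010/2201 - 32653) = (-9172 + 106)/(-71874263/2201) = -9066*(-2201/71874263) = 19954266/71874263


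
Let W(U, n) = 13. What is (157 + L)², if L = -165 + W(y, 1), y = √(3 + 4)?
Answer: 25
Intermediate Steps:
y = √7 ≈ 2.6458
L = -152 (L = -165 + 13 = -152)
(157 + L)² = (157 - 152)² = 5² = 25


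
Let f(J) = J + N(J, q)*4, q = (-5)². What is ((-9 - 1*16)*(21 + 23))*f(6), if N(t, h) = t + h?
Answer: -143000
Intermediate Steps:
q = 25
N(t, h) = h + t
f(J) = 100 + 5*J (f(J) = J + (25 + J)*4 = J + (100 + 4*J) = 100 + 5*J)
((-9 - 1*16)*(21 + 23))*f(6) = ((-9 - 1*16)*(21 + 23))*(100 + 5*6) = ((-9 - 16)*44)*(100 + 30) = -25*44*130 = -1100*130 = -143000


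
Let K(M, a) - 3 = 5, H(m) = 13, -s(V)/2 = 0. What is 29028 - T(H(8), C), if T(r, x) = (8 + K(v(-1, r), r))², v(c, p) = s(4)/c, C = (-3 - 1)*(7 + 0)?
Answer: 28772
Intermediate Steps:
s(V) = 0 (s(V) = -2*0 = 0)
C = -28 (C = -4*7 = -28)
v(c, p) = 0 (v(c, p) = 0/c = 0)
K(M, a) = 8 (K(M, a) = 3 + 5 = 8)
T(r, x) = 256 (T(r, x) = (8 + 8)² = 16² = 256)
29028 - T(H(8), C) = 29028 - 1*256 = 29028 - 256 = 28772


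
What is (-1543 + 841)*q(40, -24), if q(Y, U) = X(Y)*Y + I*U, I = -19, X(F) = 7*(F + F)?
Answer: -16044912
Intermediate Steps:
X(F) = 14*F (X(F) = 7*(2*F) = 14*F)
q(Y, U) = -19*U + 14*Y² (q(Y, U) = (14*Y)*Y - 19*U = 14*Y² - 19*U = -19*U + 14*Y²)
(-1543 + 841)*q(40, -24) = (-1543 + 841)*(-19*(-24) + 14*40²) = -702*(456 + 14*1600) = -702*(456 + 22400) = -702*22856 = -16044912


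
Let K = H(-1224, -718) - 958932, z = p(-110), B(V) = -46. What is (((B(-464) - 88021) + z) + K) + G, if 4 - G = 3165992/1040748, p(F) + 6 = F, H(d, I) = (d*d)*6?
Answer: 2066390052217/260187 ≈ 7.9419e+6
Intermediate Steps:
H(d, I) = 6*d² (H(d, I) = d²*6 = 6*d²)
p(F) = -6 + F
G = 249250/260187 (G = 4 - 3165992/1040748 = 4 - 1*791498/260187 = 4 - 791498/260187 = 249250/260187 ≈ 0.95796)
z = -116 (z = -6 - 110 = -116)
K = 8030124 (K = 6*(-1224)² - 958932 = 6*1498176 - 958932 = 8989056 - 958932 = 8030124)
(((B(-464) - 88021) + z) + K) + G = (((-46 - 88021) - 116) + 8030124) + 249250/260187 = ((-88067 - 116) + 8030124) + 249250/260187 = (-88183 + 8030124) + 249250/260187 = 7941941 + 249250/260187 = 2066390052217/260187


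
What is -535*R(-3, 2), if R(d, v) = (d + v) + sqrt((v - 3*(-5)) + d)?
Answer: 535 - 535*sqrt(14) ≈ -1466.8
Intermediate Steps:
R(d, v) = d + v + sqrt(15 + d + v) (R(d, v) = (d + v) + sqrt((v + 15) + d) = (d + v) + sqrt((15 + v) + d) = (d + v) + sqrt(15 + d + v) = d + v + sqrt(15 + d + v))
-535*R(-3, 2) = -535*(-3 + 2 + sqrt(15 - 3 + 2)) = -535*(-3 + 2 + sqrt(14)) = -535*(-1 + sqrt(14)) = 535 - 535*sqrt(14)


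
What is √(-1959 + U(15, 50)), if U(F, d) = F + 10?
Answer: I*√1934 ≈ 43.977*I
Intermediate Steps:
U(F, d) = 10 + F
√(-1959 + U(15, 50)) = √(-1959 + (10 + 15)) = √(-1959 + 25) = √(-1934) = I*√1934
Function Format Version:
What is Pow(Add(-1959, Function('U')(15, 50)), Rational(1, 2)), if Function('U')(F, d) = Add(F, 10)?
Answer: Mul(I, Pow(1934, Rational(1, 2))) ≈ Mul(43.977, I)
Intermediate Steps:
Function('U')(F, d) = Add(10, F)
Pow(Add(-1959, Function('U')(15, 50)), Rational(1, 2)) = Pow(Add(-1959, Add(10, 15)), Rational(1, 2)) = Pow(Add(-1959, 25), Rational(1, 2)) = Pow(-1934, Rational(1, 2)) = Mul(I, Pow(1934, Rational(1, 2)))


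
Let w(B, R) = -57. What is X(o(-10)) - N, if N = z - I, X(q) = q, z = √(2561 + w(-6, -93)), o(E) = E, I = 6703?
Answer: 6693 - 2*√626 ≈ 6643.0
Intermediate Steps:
z = 2*√626 (z = √(2561 - 57) = √2504 = 2*√626 ≈ 50.040)
N = -6703 + 2*√626 (N = 2*√626 - 1*6703 = 2*√626 - 6703 = -6703 + 2*√626 ≈ -6653.0)
X(o(-10)) - N = -10 - (-6703 + 2*√626) = -10 + (6703 - 2*√626) = 6693 - 2*√626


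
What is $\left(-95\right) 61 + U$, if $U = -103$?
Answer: $-5898$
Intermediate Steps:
$\left(-95\right) 61 + U = \left(-95\right) 61 - 103 = -5795 - 103 = -5898$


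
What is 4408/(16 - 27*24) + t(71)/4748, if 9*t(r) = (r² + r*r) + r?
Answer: -22743245/3375828 ≈ -6.7371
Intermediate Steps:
t(r) = r/9 + 2*r²/9 (t(r) = ((r² + r*r) + r)/9 = ((r² + r²) + r)/9 = (2*r² + r)/9 = (r + 2*r²)/9 = r/9 + 2*r²/9)
4408/(16 - 27*24) + t(71)/4748 = 4408/(16 - 27*24) + ((⅑)*71*(1 + 2*71))/4748 = 4408/(16 - 648) + ((⅑)*71*(1 + 142))*(1/4748) = 4408/(-632) + ((⅑)*71*143)*(1/4748) = 4408*(-1/632) + (10153/9)*(1/4748) = -551/79 + 10153/42732 = -22743245/3375828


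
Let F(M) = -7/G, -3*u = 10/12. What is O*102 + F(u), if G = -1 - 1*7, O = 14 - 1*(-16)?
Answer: 24487/8 ≈ 3060.9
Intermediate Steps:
O = 30 (O = 14 + 16 = 30)
G = -8 (G = -1 - 7 = -8)
u = -5/18 (u = -10/(3*12) = -⅓*⅚ = -5/18 ≈ -0.27778)
F(M) = 7/8 (F(M) = -7/(-8) = -7*(-⅛) = 7/8)
O*102 + F(u) = 30*102 + 7/8 = 3060 + 7/8 = 24487/8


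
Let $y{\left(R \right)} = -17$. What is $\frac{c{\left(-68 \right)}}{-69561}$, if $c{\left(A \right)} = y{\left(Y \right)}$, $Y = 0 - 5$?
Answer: $\frac{17}{69561} \approx 0.00024439$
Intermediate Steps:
$Y = -5$
$c{\left(A \right)} = -17$
$\frac{c{\left(-68 \right)}}{-69561} = - \frac{17}{-69561} = \left(-17\right) \left(- \frac{1}{69561}\right) = \frac{17}{69561}$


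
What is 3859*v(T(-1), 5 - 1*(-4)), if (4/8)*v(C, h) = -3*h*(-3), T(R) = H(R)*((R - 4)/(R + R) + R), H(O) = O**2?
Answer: 625158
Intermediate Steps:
T(R) = R**2*(R + (-4 + R)/(2*R)) (T(R) = R**2*((R - 4)/(R + R) + R) = R**2*((-4 + R)/((2*R)) + R) = R**2*((-4 + R)*(1/(2*R)) + R) = R**2*((-4 + R)/(2*R) + R) = R**2*(R + (-4 + R)/(2*R)))
v(C, h) = 18*h (v(C, h) = 2*(-3*h*(-3)) = 2*(9*h) = 18*h)
3859*v(T(-1), 5 - 1*(-4)) = 3859*(18*(5 - 1*(-4))) = 3859*(18*(5 + 4)) = 3859*(18*9) = 3859*162 = 625158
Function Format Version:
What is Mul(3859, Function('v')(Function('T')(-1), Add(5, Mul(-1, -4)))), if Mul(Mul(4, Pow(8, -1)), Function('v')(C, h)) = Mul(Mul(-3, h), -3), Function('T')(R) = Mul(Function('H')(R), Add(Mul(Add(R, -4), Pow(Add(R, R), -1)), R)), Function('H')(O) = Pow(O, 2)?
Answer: 625158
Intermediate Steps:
Function('T')(R) = Mul(Pow(R, 2), Add(R, Mul(Rational(1, 2), Pow(R, -1), Add(-4, R)))) (Function('T')(R) = Mul(Pow(R, 2), Add(Mul(Add(R, -4), Pow(Add(R, R), -1)), R)) = Mul(Pow(R, 2), Add(Mul(Add(-4, R), Pow(Mul(2, R), -1)), R)) = Mul(Pow(R, 2), Add(Mul(Add(-4, R), Mul(Rational(1, 2), Pow(R, -1))), R)) = Mul(Pow(R, 2), Add(Mul(Rational(1, 2), Pow(R, -1), Add(-4, R)), R)) = Mul(Pow(R, 2), Add(R, Mul(Rational(1, 2), Pow(R, -1), Add(-4, R)))))
Function('v')(C, h) = Mul(18, h) (Function('v')(C, h) = Mul(2, Mul(Mul(-3, h), -3)) = Mul(2, Mul(9, h)) = Mul(18, h))
Mul(3859, Function('v')(Function('T')(-1), Add(5, Mul(-1, -4)))) = Mul(3859, Mul(18, Add(5, Mul(-1, -4)))) = Mul(3859, Mul(18, Add(5, 4))) = Mul(3859, Mul(18, 9)) = Mul(3859, 162) = 625158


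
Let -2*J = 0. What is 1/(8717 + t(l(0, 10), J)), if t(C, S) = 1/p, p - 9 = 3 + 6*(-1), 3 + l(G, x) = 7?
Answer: 6/52303 ≈ 0.00011472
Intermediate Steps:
l(G, x) = 4 (l(G, x) = -3 + 7 = 4)
p = 6 (p = 9 + (3 + 6*(-1)) = 9 + (3 - 6) = 9 - 3 = 6)
J = 0 (J = -½*0 = 0)
t(C, S) = ⅙ (t(C, S) = 1/6 = ⅙)
1/(8717 + t(l(0, 10), J)) = 1/(8717 + ⅙) = 1/(52303/6) = 6/52303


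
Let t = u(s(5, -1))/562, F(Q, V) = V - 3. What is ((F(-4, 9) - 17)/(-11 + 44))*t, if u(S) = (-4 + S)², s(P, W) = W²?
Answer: -3/562 ≈ -0.0053381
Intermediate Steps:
F(Q, V) = -3 + V
t = 9/562 (t = (-4 + (-1)²)²/562 = (-4 + 1)²*(1/562) = (-3)²*(1/562) = 9*(1/562) = 9/562 ≈ 0.016014)
((F(-4, 9) - 17)/(-11 + 44))*t = (((-3 + 9) - 17)/(-11 + 44))*(9/562) = ((6 - 17)/33)*(9/562) = -11*1/33*(9/562) = -⅓*9/562 = -3/562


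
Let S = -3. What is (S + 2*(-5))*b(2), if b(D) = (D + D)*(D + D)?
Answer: -208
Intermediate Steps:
b(D) = 4*D**2 (b(D) = (2*D)*(2*D) = 4*D**2)
(S + 2*(-5))*b(2) = (-3 + 2*(-5))*(4*2**2) = (-3 - 10)*(4*4) = -13*16 = -208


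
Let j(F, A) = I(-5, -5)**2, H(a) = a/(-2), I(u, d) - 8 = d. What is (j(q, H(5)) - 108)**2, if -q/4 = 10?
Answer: 9801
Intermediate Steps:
q = -40 (q = -4*10 = -40)
I(u, d) = 8 + d
H(a) = -a/2 (H(a) = a*(-1/2) = -a/2)
j(F, A) = 9 (j(F, A) = (8 - 5)**2 = 3**2 = 9)
(j(q, H(5)) - 108)**2 = (9 - 108)**2 = (-99)**2 = 9801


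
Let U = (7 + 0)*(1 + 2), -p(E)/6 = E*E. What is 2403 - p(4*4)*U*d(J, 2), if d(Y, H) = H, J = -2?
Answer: 66915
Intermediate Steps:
p(E) = -6*E² (p(E) = -6*E*E = -6*E²)
U = 21 (U = 7*3 = 21)
2403 - p(4*4)*U*d(J, 2) = 2403 - -6*(4*4)²*21*2 = 2403 - -6*16²*21*2 = 2403 - -6*256*21*2 = 2403 - (-1536*21)*2 = 2403 - (-32256)*2 = 2403 - 1*(-64512) = 2403 + 64512 = 66915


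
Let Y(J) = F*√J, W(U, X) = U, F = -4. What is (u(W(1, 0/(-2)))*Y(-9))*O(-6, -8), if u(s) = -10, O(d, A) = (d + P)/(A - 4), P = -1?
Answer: 70*I ≈ 70.0*I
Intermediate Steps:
O(d, A) = (-1 + d)/(-4 + A) (O(d, A) = (d - 1)/(A - 4) = (-1 + d)/(-4 + A))
Y(J) = -4*√J
(u(W(1, 0/(-2)))*Y(-9))*O(-6, -8) = (-(-40)*√(-9))*((-1 - 6)/(-4 - 8)) = (-(-40)*3*I)*(-7/(-12)) = (-(-120)*I)*(-1/12*(-7)) = (120*I)*(7/12) = 70*I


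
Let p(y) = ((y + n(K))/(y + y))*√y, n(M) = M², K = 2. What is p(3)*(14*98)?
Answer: 4802*√3/3 ≈ 2772.4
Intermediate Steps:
p(y) = (4 + y)/(2*√y) (p(y) = ((y + 2²)/(y + y))*√y = ((y + 4)/((2*y)))*√y = ((4 + y)*(1/(2*y)))*√y = ((4 + y)/(2*y))*√y = (4 + y)/(2*√y))
p(3)*(14*98) = ((4 + 3)/(2*√3))*(14*98) = ((½)*(√3/3)*7)*1372 = (7*√3/6)*1372 = 4802*√3/3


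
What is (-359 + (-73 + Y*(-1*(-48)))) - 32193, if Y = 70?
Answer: -29265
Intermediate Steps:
(-359 + (-73 + Y*(-1*(-48)))) - 32193 = (-359 + (-73 + 70*(-1*(-48)))) - 32193 = (-359 + (-73 + 70*48)) - 32193 = (-359 + (-73 + 3360)) - 32193 = (-359 + 3287) - 32193 = 2928 - 32193 = -29265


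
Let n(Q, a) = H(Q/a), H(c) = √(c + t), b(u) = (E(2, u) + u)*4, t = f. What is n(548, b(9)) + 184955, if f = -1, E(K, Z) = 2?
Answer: 184955 + 3*√154/11 ≈ 1.8496e+5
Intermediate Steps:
t = -1
b(u) = 8 + 4*u (b(u) = (2 + u)*4 = 8 + 4*u)
H(c) = √(-1 + c) (H(c) = √(c - 1) = √(-1 + c))
n(Q, a) = √(-1 + Q/a)
n(548, b(9)) + 184955 = √((548 - (8 + 4*9))/(8 + 4*9)) + 184955 = √((548 - (8 + 36))/(8 + 36)) + 184955 = √((548 - 1*44)/44) + 184955 = √((548 - 44)/44) + 184955 = √((1/44)*504) + 184955 = √(126/11) + 184955 = 3*√154/11 + 184955 = 184955 + 3*√154/11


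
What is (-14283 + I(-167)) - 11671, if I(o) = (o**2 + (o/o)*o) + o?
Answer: 1601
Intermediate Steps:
I(o) = o**2 + 2*o (I(o) = (o**2 + 1*o) + o = (o**2 + o) + o = (o + o**2) + o = o**2 + 2*o)
(-14283 + I(-167)) - 11671 = (-14283 - 167*(2 - 167)) - 11671 = (-14283 - 167*(-165)) - 11671 = (-14283 + 27555) - 11671 = 13272 - 11671 = 1601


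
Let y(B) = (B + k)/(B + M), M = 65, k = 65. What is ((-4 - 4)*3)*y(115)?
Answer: -24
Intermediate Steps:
y(B) = 1 (y(B) = (B + 65)/(B + 65) = (65 + B)/(65 + B) = 1)
((-4 - 4)*3)*y(115) = ((-4 - 4)*3)*1 = -8*3*1 = -24*1 = -24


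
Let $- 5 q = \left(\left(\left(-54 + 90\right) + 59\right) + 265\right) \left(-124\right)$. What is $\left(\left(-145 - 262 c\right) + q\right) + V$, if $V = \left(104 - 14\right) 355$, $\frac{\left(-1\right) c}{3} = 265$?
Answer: $249023$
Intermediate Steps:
$c = -795$ ($c = \left(-3\right) 265 = -795$)
$q = 8928$ ($q = - \frac{\left(\left(\left(-54 + 90\right) + 59\right) + 265\right) \left(-124\right)}{5} = - \frac{\left(\left(36 + 59\right) + 265\right) \left(-124\right)}{5} = - \frac{\left(95 + 265\right) \left(-124\right)}{5} = - \frac{360 \left(-124\right)}{5} = \left(- \frac{1}{5}\right) \left(-44640\right) = 8928$)
$V = 31950$ ($V = \left(104 - 14\right) 355 = 90 \cdot 355 = 31950$)
$\left(\left(-145 - 262 c\right) + q\right) + V = \left(\left(-145 - -208290\right) + 8928\right) + 31950 = \left(\left(-145 + 208290\right) + 8928\right) + 31950 = \left(208145 + 8928\right) + 31950 = 217073 + 31950 = 249023$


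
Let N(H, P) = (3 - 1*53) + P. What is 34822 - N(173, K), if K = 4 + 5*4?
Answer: 34848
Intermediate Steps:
K = 24 (K = 4 + 20 = 24)
N(H, P) = -50 + P (N(H, P) = (3 - 53) + P = -50 + P)
34822 - N(173, K) = 34822 - (-50 + 24) = 34822 - 1*(-26) = 34822 + 26 = 34848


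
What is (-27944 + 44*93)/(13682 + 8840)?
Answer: -11926/11261 ≈ -1.0591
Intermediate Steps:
(-27944 + 44*93)/(13682 + 8840) = (-27944 + 4092)/22522 = -23852*1/22522 = -11926/11261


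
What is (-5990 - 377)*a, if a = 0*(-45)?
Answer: 0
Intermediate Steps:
a = 0
(-5990 - 377)*a = (-5990 - 377)*0 = -6367*0 = 0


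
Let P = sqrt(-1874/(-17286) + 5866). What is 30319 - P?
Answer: 30319 - 5*sqrt(17528271933)/8643 ≈ 30242.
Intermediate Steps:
P = 5*sqrt(17528271933)/8643 (P = sqrt(-1874*(-1/17286) + 5866) = sqrt(937/8643 + 5866) = sqrt(50700775/8643) = 5*sqrt(17528271933)/8643 ≈ 76.591)
30319 - P = 30319 - 5*sqrt(17528271933)/8643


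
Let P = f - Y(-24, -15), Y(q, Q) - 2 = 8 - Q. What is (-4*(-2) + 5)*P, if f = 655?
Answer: 8190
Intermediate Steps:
Y(q, Q) = 10 - Q (Y(q, Q) = 2 + (8 - Q) = 10 - Q)
P = 630 (P = 655 - (10 - 1*(-15)) = 655 - (10 + 15) = 655 - 1*25 = 655 - 25 = 630)
(-4*(-2) + 5)*P = (-4*(-2) + 5)*630 = (8 + 5)*630 = 13*630 = 8190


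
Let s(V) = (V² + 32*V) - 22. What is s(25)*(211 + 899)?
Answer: 1557330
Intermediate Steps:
s(V) = -22 + V² + 32*V
s(25)*(211 + 899) = (-22 + 25² + 32*25)*(211 + 899) = (-22 + 625 + 800)*1110 = 1403*1110 = 1557330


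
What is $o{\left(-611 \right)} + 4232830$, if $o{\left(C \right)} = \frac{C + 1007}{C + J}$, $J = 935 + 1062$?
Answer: $\frac{29629812}{7} \approx 4.2328 \cdot 10^{6}$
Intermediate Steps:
$J = 1997$
$o{\left(C \right)} = \frac{1007 + C}{1997 + C}$ ($o{\left(C \right)} = \frac{C + 1007}{C + 1997} = \frac{1007 + C}{1997 + C}$)
$o{\left(-611 \right)} + 4232830 = \frac{1007 - 611}{1997 - 611} + 4232830 = \frac{1}{1386} \cdot 396 + 4232830 = \frac{2}{7} + 4232830 = \frac{29629812}{7}$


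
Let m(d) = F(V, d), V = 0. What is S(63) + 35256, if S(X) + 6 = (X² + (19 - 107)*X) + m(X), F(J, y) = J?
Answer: 33675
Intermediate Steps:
m(d) = 0
S(X) = -6 + X² - 88*X (S(X) = -6 + ((X² + (19 - 107)*X) + 0) = -6 + ((X² - 88*X) + 0) = -6 + (X² - 88*X) = -6 + X² - 88*X)
S(63) + 35256 = (-6 + 63² - 88*63) + 35256 = (-6 + 3969 - 5544) + 35256 = -1581 + 35256 = 33675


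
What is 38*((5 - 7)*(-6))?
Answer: 456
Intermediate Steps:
38*((5 - 7)*(-6)) = 38*(-2*(-6)) = 38*12 = 456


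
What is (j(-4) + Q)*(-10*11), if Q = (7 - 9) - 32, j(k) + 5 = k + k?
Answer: 5170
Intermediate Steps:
j(k) = -5 + 2*k (j(k) = -5 + (k + k) = -5 + 2*k)
Q = -34 (Q = -2 - 32 = -34)
(j(-4) + Q)*(-10*11) = ((-5 + 2*(-4)) - 34)*(-10*11) = ((-5 - 8) - 34)*(-110) = (-13 - 34)*(-110) = -47*(-110) = 5170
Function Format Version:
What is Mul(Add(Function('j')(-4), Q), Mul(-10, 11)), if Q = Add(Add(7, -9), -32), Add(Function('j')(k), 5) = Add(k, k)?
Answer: 5170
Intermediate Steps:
Function('j')(k) = Add(-5, Mul(2, k)) (Function('j')(k) = Add(-5, Add(k, k)) = Add(-5, Mul(2, k)))
Q = -34 (Q = Add(-2, -32) = -34)
Mul(Add(Function('j')(-4), Q), Mul(-10, 11)) = Mul(Add(Add(-5, Mul(2, -4)), -34), Mul(-10, 11)) = Mul(Add(Add(-5, -8), -34), -110) = Mul(Add(-13, -34), -110) = Mul(-47, -110) = 5170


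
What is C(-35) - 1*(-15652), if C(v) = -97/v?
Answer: 547917/35 ≈ 15655.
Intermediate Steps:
C(-35) - 1*(-15652) = -97/(-35) - 1*(-15652) = -97*(-1/35) + 15652 = 97/35 + 15652 = 547917/35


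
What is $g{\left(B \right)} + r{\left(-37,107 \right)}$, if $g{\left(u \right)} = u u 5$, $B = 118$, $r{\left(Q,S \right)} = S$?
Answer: $69727$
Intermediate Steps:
$g{\left(u \right)} = 5 u^{2}$ ($g{\left(u \right)} = u^{2} \cdot 5 = 5 u^{2}$)
$g{\left(B \right)} + r{\left(-37,107 \right)} = 5 \cdot 118^{2} + 107 = 5 \cdot 13924 + 107 = 69620 + 107 = 69727$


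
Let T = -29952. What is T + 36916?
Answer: 6964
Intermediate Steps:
T + 36916 = -29952 + 36916 = 6964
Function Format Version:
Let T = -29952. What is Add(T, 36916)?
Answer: 6964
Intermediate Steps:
Add(T, 36916) = Add(-29952, 36916) = 6964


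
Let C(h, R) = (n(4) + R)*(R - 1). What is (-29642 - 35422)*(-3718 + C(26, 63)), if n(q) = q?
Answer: -28367904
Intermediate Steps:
C(h, R) = (-1 + R)*(4 + R) (C(h, R) = (4 + R)*(R - 1) = (4 + R)*(-1 + R) = (-1 + R)*(4 + R))
(-29642 - 35422)*(-3718 + C(26, 63)) = (-29642 - 35422)*(-3718 + (-4 + 63**2 + 3*63)) = -65064*(-3718 + (-4 + 3969 + 189)) = -65064*(-3718 + 4154) = -65064*436 = -28367904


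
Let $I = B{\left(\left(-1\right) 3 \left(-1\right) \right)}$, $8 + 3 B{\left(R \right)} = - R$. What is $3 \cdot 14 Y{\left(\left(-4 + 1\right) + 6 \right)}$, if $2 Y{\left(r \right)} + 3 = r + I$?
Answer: $-77$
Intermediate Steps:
$B{\left(R \right)} = - \frac{8}{3} - \frac{R}{3}$ ($B{\left(R \right)} = - \frac{8}{3} + \frac{\left(-1\right) R}{3} = - \frac{8}{3} - \frac{R}{3}$)
$I = - \frac{11}{3}$ ($I = - \frac{8}{3} - \frac{\left(-1\right) 3 \left(-1\right)}{3} = - \frac{8}{3} - \frac{\left(-3\right) \left(-1\right)}{3} = - \frac{8}{3} - 1 = - \frac{11}{3} \approx -3.6667$)
$Y{\left(r \right)} = - \frac{10}{3} + \frac{r}{2}$ ($Y{\left(r \right)} = - \frac{3}{2} + \frac{r - \frac{11}{3}}{2} = - \frac{3}{2} + \frac{- \frac{11}{3} + r}{2} = - \frac{3}{2} + \left(- \frac{11}{6} + \frac{r}{2}\right) = - \frac{10}{3} + \frac{r}{2}$)
$3 \cdot 14 Y{\left(\left(-4 + 1\right) + 6 \right)} = 3 \cdot 14 \left(- \frac{10}{3} + \frac{\left(-4 + 1\right) + 6}{2}\right) = 42 \left(- \frac{10}{3} + \frac{-3 + 6}{2}\right) = 42 \left(- \frac{10}{3} + \frac{1}{2} \cdot 3\right) = 42 \left(- \frac{10}{3} + \frac{3}{2}\right) = 42 \left(- \frac{11}{6}\right) = -77$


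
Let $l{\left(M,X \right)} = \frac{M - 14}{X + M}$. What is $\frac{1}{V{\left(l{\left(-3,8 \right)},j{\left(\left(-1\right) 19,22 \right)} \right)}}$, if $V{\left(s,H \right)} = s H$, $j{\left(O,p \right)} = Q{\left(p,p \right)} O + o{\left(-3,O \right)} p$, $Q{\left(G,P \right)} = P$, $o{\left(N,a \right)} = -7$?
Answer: $\frac{5}{9724} \approx 0.00051419$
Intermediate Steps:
$l{\left(M,X \right)} = \frac{-14 + M}{M + X}$
$j{\left(O,p \right)} = - 7 p + O p$ ($j{\left(O,p \right)} = p O - 7 p = O p - 7 p = - 7 p + O p$)
$V{\left(s,H \right)} = H s$
$\frac{1}{V{\left(l{\left(-3,8 \right)},j{\left(\left(-1\right) 19,22 \right)} \right)}} = \frac{1}{22 \left(-7 - 19\right) \frac{-14 - 3}{-3 + 8}} = \frac{1}{22 \left(-7 - 19\right) \frac{1}{5} \left(-17\right)} = \frac{1}{22 \left(-26\right) \frac{1}{5} \left(-17\right)} = \frac{1}{\left(-572\right) \left(- \frac{17}{5}\right)} = \frac{1}{\frac{9724}{5}} = \frac{5}{9724}$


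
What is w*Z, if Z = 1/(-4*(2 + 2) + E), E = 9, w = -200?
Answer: 200/7 ≈ 28.571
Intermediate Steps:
Z = -⅐ (Z = 1/(-4*(2 + 2) + 9) = 1/(-4*4 + 9) = 1/(-16 + 9) = 1/(-7) = -⅐ ≈ -0.14286)
w*Z = -200*(-⅐) = 200/7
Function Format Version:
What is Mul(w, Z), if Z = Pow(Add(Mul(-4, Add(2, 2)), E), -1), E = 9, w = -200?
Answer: Rational(200, 7) ≈ 28.571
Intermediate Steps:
Z = Rational(-1, 7) (Z = Pow(Add(Mul(-4, Add(2, 2)), 9), -1) = Pow(Add(Mul(-4, 4), 9), -1) = Pow(Add(-16, 9), -1) = Pow(-7, -1) = Rational(-1, 7) ≈ -0.14286)
Mul(w, Z) = Mul(-200, Rational(-1, 7)) = Rational(200, 7)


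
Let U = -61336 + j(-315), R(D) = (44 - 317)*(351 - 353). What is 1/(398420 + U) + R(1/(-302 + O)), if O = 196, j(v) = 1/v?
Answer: 57975076929/106181459 ≈ 546.00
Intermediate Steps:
R(D) = 546 (R(D) = -273*(-2) = 546)
U = -19320841/315 (U = -61336 + 1/(-315) = -61336 - 1/315 = -19320841/315 ≈ -61336.)
1/(398420 + U) + R(1/(-302 + O)) = 1/(398420 - 19320841/315) + 546 = 1/(106181459/315) + 546 = 315/106181459 + 546 = 57975076929/106181459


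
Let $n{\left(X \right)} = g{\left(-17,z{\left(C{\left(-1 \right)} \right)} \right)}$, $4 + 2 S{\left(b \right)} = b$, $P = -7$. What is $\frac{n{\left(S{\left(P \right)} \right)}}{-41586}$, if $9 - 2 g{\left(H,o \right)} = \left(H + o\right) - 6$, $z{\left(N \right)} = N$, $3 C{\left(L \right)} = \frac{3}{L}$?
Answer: $- \frac{11}{27724} \approx -0.00039677$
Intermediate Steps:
$C{\left(L \right)} = \frac{1}{L}$ ($C{\left(L \right)} = \frac{3 \frac{1}{L}}{3} = \frac{1}{L}$)
$g{\left(H,o \right)} = \frac{15}{2} - \frac{H}{2} - \frac{o}{2}$ ($g{\left(H,o \right)} = \frac{9}{2} - \frac{\left(H + o\right) - 6}{2} = \frac{9}{2} - \frac{-6 + H + o}{2} = \frac{9}{2} - \left(-3 + \frac{H}{2} + \frac{o}{2}\right) = \frac{15}{2} - \frac{H}{2} - \frac{o}{2}$)
$S{\left(b \right)} = -2 + \frac{b}{2}$
$n{\left(X \right)} = \frac{33}{2}$ ($n{\left(X \right)} = \frac{15}{2} - - \frac{17}{2} - \frac{1}{2 \left(-1\right)} = \frac{15}{2} + \frac{17}{2} - - \frac{1}{2} = \frac{15}{2} + \frac{17}{2} + \frac{1}{2} = \frac{33}{2}$)
$\frac{n{\left(S{\left(P \right)} \right)}}{-41586} = \frac{33}{2 \left(-41586\right)} = \frac{33}{2} \left(- \frac{1}{41586}\right) = - \frac{11}{27724}$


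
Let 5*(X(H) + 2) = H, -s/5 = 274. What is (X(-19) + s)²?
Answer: 47320641/25 ≈ 1.8928e+6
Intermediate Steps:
s = -1370 (s = -5*274 = -1370)
X(H) = -2 + H/5
(X(-19) + s)² = ((-2 + (⅕)*(-19)) - 1370)² = ((-2 - 19/5) - 1370)² = (-29/5 - 1370)² = (-6879/5)² = 47320641/25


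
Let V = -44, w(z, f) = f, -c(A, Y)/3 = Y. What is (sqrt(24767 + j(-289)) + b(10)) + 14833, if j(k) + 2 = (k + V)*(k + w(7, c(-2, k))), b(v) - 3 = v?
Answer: 14846 + I*sqrt(167709) ≈ 14846.0 + 409.52*I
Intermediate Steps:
c(A, Y) = -3*Y
b(v) = 3 + v
j(k) = -2 - 2*k*(-44 + k) (j(k) = -2 + (k - 44)*(k - 3*k) = -2 + (-44 + k)*(-2*k) = -2 - 2*k*(-44 + k))
(sqrt(24767 + j(-289)) + b(10)) + 14833 = (sqrt(24767 + (-2 - 2*(-289)**2 + 88*(-289))) + (3 + 10)) + 14833 = (sqrt(24767 + (-2 - 2*83521 - 25432)) + 13) + 14833 = (sqrt(24767 + (-2 - 167042 - 25432)) + 13) + 14833 = (sqrt(24767 - 192476) + 13) + 14833 = (sqrt(-167709) + 13) + 14833 = (I*sqrt(167709) + 13) + 14833 = (13 + I*sqrt(167709)) + 14833 = 14846 + I*sqrt(167709)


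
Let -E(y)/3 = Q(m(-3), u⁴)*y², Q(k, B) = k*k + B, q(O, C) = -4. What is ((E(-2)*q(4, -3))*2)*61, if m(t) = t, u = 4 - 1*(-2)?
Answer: 7642080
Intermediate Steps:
u = 6 (u = 4 + 2 = 6)
Q(k, B) = B + k² (Q(k, B) = k² + B = B + k²)
E(y) = -3915*y² (E(y) = -3*(6⁴ + (-3)²)*y² = -3*(1296 + 9)*y² = -3915*y²)
((E(-2)*q(4, -3))*2)*61 = ((-3915*(-2)²*(-4))*2)*61 = ((-3915*4*(-4))*2)*61 = (-15660*(-4)*2)*61 = (62640*2)*61 = 125280*61 = 7642080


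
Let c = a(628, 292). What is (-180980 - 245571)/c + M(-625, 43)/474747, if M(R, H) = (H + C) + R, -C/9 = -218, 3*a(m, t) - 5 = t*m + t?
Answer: -28917045431/4152295511 ≈ -6.9641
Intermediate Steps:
a(m, t) = 5/3 + t/3 + m*t/3 (a(m, t) = 5/3 + (t*m + t)/3 = 5/3 + (m*t + t)/3 = 5/3 + (t + m*t)/3 = 5/3 + (t/3 + m*t/3) = 5/3 + t/3 + m*t/3)
c = 183673/3 (c = 5/3 + (⅓)*292 + (⅓)*628*292 = 5/3 + 292/3 + 183376/3 = 183673/3 ≈ 61224.)
C = 1962 (C = -9*(-218) = 1962)
M(R, H) = 1962 + H + R (M(R, H) = (H + 1962) + R = (1962 + H) + R = 1962 + H + R)
(-180980 - 245571)/c + M(-625, 43)/474747 = (-180980 - 245571)/(183673/3) + (1962 + 43 - 625)/474747 = -426551*3/183673 + 1380*(1/474747) = -1279653/183673 + 460/158249 = -28917045431/4152295511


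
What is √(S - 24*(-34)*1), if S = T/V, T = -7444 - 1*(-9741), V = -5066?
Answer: √20930477894/5066 ≈ 28.558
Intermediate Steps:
T = 2297 (T = -7444 + 9741 = 2297)
S = -2297/5066 (S = 2297/(-5066) = 2297*(-1/5066) = -2297/5066 ≈ -0.45341)
√(S - 24*(-34)*1) = √(-2297/5066 - 24*(-34)*1) = √(-2297/5066 + 816*1) = √(-2297/5066 + 816) = √(4131559/5066) = √20930477894/5066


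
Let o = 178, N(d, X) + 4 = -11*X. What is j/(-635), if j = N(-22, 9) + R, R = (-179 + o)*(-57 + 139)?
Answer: 37/127 ≈ 0.29134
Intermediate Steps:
N(d, X) = -4 - 11*X
R = -82 (R = (-179 + 178)*(-57 + 139) = -1*82 = -82)
j = -185 (j = (-4 - 11*9) - 82 = (-4 - 99) - 82 = -103 - 82 = -185)
j/(-635) = -185/(-635) = -185*(-1/635) = 37/127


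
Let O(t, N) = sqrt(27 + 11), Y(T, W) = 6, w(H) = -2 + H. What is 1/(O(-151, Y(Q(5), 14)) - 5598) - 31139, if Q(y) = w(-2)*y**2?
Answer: -487910236636/15668783 - sqrt(38)/31337566 ≈ -31139.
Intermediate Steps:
Q(y) = -4*y**2 (Q(y) = (-2 - 2)*y**2 = -4*y**2)
O(t, N) = sqrt(38)
1/(O(-151, Y(Q(5), 14)) - 5598) - 31139 = 1/(sqrt(38) - 5598) - 31139 = 1/(-5598 + sqrt(38)) - 31139 = -31139 + 1/(-5598 + sqrt(38))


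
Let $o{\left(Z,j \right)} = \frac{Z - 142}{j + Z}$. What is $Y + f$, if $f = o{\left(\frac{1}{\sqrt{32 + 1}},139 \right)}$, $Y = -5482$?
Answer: $- \frac{3495930699}{637592} + \frac{281 \sqrt{33}}{637592} \approx -5483.0$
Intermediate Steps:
$o{\left(Z,j \right)} = \frac{-142 + Z}{Z + j}$
$f = \frac{-142 + \frac{\sqrt{33}}{33}}{139 + \frac{\sqrt{33}}{33}}$ ($f = \frac{-142 + \frac{1}{\sqrt{32 + 1}}}{\frac{1}{\sqrt{32 + 1}} + 139} = \frac{-142 + \frac{1}{\sqrt{33}}}{\frac{1}{\sqrt{33}} + 139} = \frac{-142 + \frac{\sqrt{33}}{33}}{\frac{\sqrt{33}}{33} + 139} = \frac{-142 + \frac{\sqrt{33}}{33}}{139 + \frac{\sqrt{33}}{33}} \approx -1.0191$)
$Y + f = -5482 - \left(\frac{651355}{637592} - \frac{281 \sqrt{33}}{637592}\right) = - \frac{3495930699}{637592} + \frac{281 \sqrt{33}}{637592}$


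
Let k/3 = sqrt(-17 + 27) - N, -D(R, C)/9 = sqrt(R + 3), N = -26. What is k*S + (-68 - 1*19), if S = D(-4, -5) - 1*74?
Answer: -87 - 3*(26 + sqrt(10))*(74 + 9*I) ≈ -6561.0 - 787.38*I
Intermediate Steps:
D(R, C) = -9*sqrt(3 + R) (D(R, C) = -9*sqrt(R + 3) = -9*sqrt(3 + R))
k = 78 + 3*sqrt(10) (k = 3*(sqrt(-17 + 27) - 1*(-26)) = 3*(sqrt(10) + 26) = 3*(26 + sqrt(10)) = 78 + 3*sqrt(10) ≈ 87.487)
S = -74 - 9*I (S = -9*sqrt(3 - 4) - 1*74 = -9*I - 74 = -74 - 9*I ≈ -74.0 - 9.0*I)
k*S + (-68 - 1*19) = (78 + 3*sqrt(10))*(-74 - 9*I) + (-68 - 1*19) = (-74 - 9*I)*(78 + 3*sqrt(10)) + (-68 - 19) = (-74 - 9*I)*(78 + 3*sqrt(10)) - 87 = -87 + (-74 - 9*I)*(78 + 3*sqrt(10))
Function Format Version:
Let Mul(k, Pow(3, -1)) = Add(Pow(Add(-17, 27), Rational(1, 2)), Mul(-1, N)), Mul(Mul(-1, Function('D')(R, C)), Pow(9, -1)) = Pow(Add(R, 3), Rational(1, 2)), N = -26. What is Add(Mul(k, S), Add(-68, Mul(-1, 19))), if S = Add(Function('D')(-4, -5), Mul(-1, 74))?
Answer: Add(-87, Mul(-3, Add(26, Pow(10, Rational(1, 2))), Add(74, Mul(9, I)))) ≈ Add(-6561.0, Mul(-787.38, I))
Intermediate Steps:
Function('D')(R, C) = Mul(-9, Pow(Add(3, R), Rational(1, 2))) (Function('D')(R, C) = Mul(-9, Pow(Add(R, 3), Rational(1, 2))) = Mul(-9, Pow(Add(3, R), Rational(1, 2))))
k = Add(78, Mul(3, Pow(10, Rational(1, 2)))) (k = Mul(3, Add(Pow(Add(-17, 27), Rational(1, 2)), Mul(-1, -26))) = Mul(3, Add(Pow(10, Rational(1, 2)), 26)) = Mul(3, Add(26, Pow(10, Rational(1, 2)))) = Add(78, Mul(3, Pow(10, Rational(1, 2)))) ≈ 87.487)
S = Add(-74, Mul(-9, I)) (S = Add(Mul(-9, Pow(Add(3, -4), Rational(1, 2))), Mul(-1, 74)) = Add(Mul(-9, Pow(-1, Rational(1, 2))), -74) = Add(Mul(-9, I), -74) = Add(-74, Mul(-9, I)) ≈ Add(-74.000, Mul(-9.0000, I)))
Add(Mul(k, S), Add(-68, Mul(-1, 19))) = Add(Mul(Add(78, Mul(3, Pow(10, Rational(1, 2)))), Add(-74, Mul(-9, I))), Add(-68, Mul(-1, 19))) = Add(Mul(Add(-74, Mul(-9, I)), Add(78, Mul(3, Pow(10, Rational(1, 2))))), Add(-68, -19)) = Add(Mul(Add(-74, Mul(-9, I)), Add(78, Mul(3, Pow(10, Rational(1, 2))))), -87) = Add(-87, Mul(Add(-74, Mul(-9, I)), Add(78, Mul(3, Pow(10, Rational(1, 2))))))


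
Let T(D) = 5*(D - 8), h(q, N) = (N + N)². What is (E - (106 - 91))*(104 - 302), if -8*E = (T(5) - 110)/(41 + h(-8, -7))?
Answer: 934395/316 ≈ 2956.9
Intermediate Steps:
h(q, N) = 4*N² (h(q, N) = (2*N)² = 4*N²)
T(D) = -40 + 5*D (T(D) = 5*(-8 + D) = -40 + 5*D)
E = 125/1896 (E = -((-40 + 5*5) - 110)/(8*(41 + 4*(-7)²)) = -((-40 + 25) - 110)/(8*(41 + 4*49)) = -(-15 - 110)/(8*(41 + 196)) = -(-125)/(8*237) = -⅛*(-125/237) = 125/1896 ≈ 0.065928)
(E - (106 - 91))*(104 - 302) = (125/1896 - (106 - 91))*(104 - 302) = (125/1896 - 1*15)*(-198) = (125/1896 - 15)*(-198) = -28315/1896*(-198) = 934395/316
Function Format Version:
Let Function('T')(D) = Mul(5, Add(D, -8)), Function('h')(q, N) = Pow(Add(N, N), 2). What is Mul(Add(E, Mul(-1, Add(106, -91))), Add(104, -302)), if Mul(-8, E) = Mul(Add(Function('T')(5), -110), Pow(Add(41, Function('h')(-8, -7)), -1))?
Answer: Rational(934395, 316) ≈ 2956.9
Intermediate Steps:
Function('h')(q, N) = Mul(4, Pow(N, 2)) (Function('h')(q, N) = Pow(Mul(2, N), 2) = Mul(4, Pow(N, 2)))
Function('T')(D) = Add(-40, Mul(5, D)) (Function('T')(D) = Mul(5, Add(-8, D)) = Add(-40, Mul(5, D)))
E = Rational(125, 1896) (E = Mul(Rational(-1, 8), Mul(Add(Add(-40, Mul(5, 5)), -110), Pow(Add(41, Mul(4, Pow(-7, 2))), -1))) = Mul(Rational(-1, 8), Mul(Add(Add(-40, 25), -110), Pow(Add(41, Mul(4, 49)), -1))) = Mul(Rational(-1, 8), Mul(Add(-15, -110), Pow(Add(41, 196), -1))) = Mul(Rational(-1, 8), Mul(-125, Pow(237, -1))) = Mul(Rational(-1, 8), Mul(-125, Rational(1, 237))) = Mul(Rational(-1, 8), Rational(-125, 237)) = Rational(125, 1896) ≈ 0.065928)
Mul(Add(E, Mul(-1, Add(106, -91))), Add(104, -302)) = Mul(Add(Rational(125, 1896), Mul(-1, Add(106, -91))), Add(104, -302)) = Mul(Add(Rational(125, 1896), Mul(-1, 15)), -198) = Mul(Add(Rational(125, 1896), -15), -198) = Mul(Rational(-28315, 1896), -198) = Rational(934395, 316)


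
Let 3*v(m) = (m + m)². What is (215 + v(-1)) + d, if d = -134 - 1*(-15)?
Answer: 292/3 ≈ 97.333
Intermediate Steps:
d = -119 (d = -134 + 15 = -119)
v(m) = 4*m²/3 (v(m) = (m + m)²/3 = (2*m)²/3 = (4*m²)/3 = 4*m²/3)
(215 + v(-1)) + d = (215 + (4/3)*(-1)²) - 119 = (215 + (4/3)*1) - 119 = (215 + 4/3) - 119 = 649/3 - 119 = 292/3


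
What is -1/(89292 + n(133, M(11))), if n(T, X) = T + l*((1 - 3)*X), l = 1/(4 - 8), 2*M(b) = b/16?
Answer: -64/5723211 ≈ -1.1183e-5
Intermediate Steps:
M(b) = b/32 (M(b) = (b/16)/2 = b/32)
l = -1/4 (l = 1/(-4) = -1/4 ≈ -0.25000)
n(T, X) = T + X/2 (n(T, X) = T - (1 - 3)*X/4 = T - (-1)*X/2 = T + X/2)
-1/(89292 + n(133, M(11))) = -1/(89292 + (133 + ((1/32)*11)/2)) = -1/(89292 + (133 + (1/2)*(11/32))) = -1/(89292 + (133 + 11/64)) = -1/(89292 + 8523/64) = -1/5723211/64 = -1*64/5723211 = -64/5723211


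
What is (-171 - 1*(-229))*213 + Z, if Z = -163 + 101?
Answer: 12292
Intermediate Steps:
Z = -62
(-171 - 1*(-229))*213 + Z = (-171 - 1*(-229))*213 - 62 = (-171 + 229)*213 - 62 = 58*213 - 62 = 12354 - 62 = 12292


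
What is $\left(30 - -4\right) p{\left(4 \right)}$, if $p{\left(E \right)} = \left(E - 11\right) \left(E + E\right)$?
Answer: $-1904$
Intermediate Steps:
$p{\left(E \right)} = 2 E \left(-11 + E\right)$ ($p{\left(E \right)} = \left(-11 + E\right) 2 E = 2 E \left(-11 + E\right)$)
$\left(30 - -4\right) p{\left(4 \right)} = \left(30 - -4\right) 2 \cdot 4 \left(-11 + 4\right) = \left(30 + 4\right) 2 \cdot 4 \left(-7\right) = 34 \left(-56\right) = -1904$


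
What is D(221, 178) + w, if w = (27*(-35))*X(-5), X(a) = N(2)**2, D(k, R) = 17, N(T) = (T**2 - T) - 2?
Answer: 17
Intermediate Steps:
N(T) = -2 + T**2 - T
X(a) = 0 (X(a) = (-2 + 2**2 - 1*2)**2 = (-2 + 4 - 2)**2 = 0**2 = 0)
w = 0 (w = (27*(-35))*0 = -945*0 = 0)
D(221, 178) + w = 17 + 0 = 17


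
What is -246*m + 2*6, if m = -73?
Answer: 17970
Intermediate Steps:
-246*m + 2*6 = -246*(-73) + 2*6 = 17958 + 12 = 17970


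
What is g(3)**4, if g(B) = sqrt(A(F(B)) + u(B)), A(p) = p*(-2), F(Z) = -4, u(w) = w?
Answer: 121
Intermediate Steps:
A(p) = -2*p
g(B) = sqrt(8 + B) (g(B) = sqrt(-2*(-4) + B) = sqrt(8 + B))
g(3)**4 = (sqrt(8 + 3))**4 = (sqrt(11))**4 = 121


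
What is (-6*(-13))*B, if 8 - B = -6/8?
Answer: 1365/2 ≈ 682.50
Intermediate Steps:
B = 35/4 (B = 8 - (-6)/8 = 8 - 1*(-¾) = 8 + ¾ = 35/4 ≈ 8.7500)
(-6*(-13))*B = -6*(-13)*(35/4) = 78*(35/4) = 1365/2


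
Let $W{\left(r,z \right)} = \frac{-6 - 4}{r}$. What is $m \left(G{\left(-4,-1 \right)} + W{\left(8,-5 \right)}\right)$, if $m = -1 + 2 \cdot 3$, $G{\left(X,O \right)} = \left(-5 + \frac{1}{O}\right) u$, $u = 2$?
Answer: $- \frac{265}{4} \approx -66.25$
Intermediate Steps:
$G{\left(X,O \right)} = -10 + \frac{2}{O}$ ($G{\left(X,O \right)} = \left(-5 + \frac{1}{O}\right) 2 = -10 + \frac{2}{O}$)
$W{\left(r,z \right)} = - \frac{10}{r}$
$m = 5$ ($m = -1 + 6 = 5$)
$m \left(G{\left(-4,-1 \right)} + W{\left(8,-5 \right)}\right) = 5 \left(\left(-10 + \frac{2}{-1}\right) - \frac{10}{8}\right) = 5 \left(\left(-10 + 2 \left(-1\right)\right) - \frac{5}{4}\right) = 5 \left(\left(-10 - 2\right) - \frac{5}{4}\right) = 5 \left(-12 - \frac{5}{4}\right) = 5 \left(- \frac{53}{4}\right) = - \frac{265}{4}$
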